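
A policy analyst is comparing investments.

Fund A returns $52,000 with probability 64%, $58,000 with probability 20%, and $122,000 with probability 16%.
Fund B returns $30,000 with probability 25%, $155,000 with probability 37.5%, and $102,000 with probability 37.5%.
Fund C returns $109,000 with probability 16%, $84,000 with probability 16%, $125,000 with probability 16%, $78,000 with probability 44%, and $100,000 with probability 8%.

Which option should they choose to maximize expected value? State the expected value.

Fund A = 0.64 × 52000 + 0.2 × 58000 + 0.16 × 122000 = 33280 + 11600 + 19520 = 64400
Fund B = 0.25 × 30000 + 0.375 × 155000 + 0.375 × 102000 = 7500 + 58125 + 38250 = 103875
Fund C = 0.16 × 109000 + 0.16 × 84000 + 0.16 × 125000 + 0.44 × 78000 + 0.08 × 100000 = 17440 + 13440 + 20000 + 34320 + 8000 = 93200

Fund B ($103,875)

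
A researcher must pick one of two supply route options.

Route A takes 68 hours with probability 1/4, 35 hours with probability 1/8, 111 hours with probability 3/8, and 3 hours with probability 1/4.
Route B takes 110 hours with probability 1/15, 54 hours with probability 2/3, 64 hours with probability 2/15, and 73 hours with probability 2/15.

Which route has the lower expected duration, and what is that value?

Route B (61.6 hours)

Route A = 1/4 × 68 + 1/8 × 35 + 3/8 × 111 + 1/4 × 3 = 17 + 4.375 + 41.625 + 0.75 = 63.75
Route B = 1/15 × 110 + 2/3 × 54 + 2/15 × 64 + 2/15 × 73 = 7.3333 + 36 + 8.5333 + 9.7333 = 61.6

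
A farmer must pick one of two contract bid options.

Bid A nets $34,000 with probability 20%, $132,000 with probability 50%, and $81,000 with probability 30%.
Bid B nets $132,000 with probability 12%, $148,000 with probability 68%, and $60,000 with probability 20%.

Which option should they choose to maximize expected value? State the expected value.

Bid A = 0.2 × 34000 + 0.5 × 132000 + 0.3 × 81000 = 6800 + 66000 + 24300 = 97100
Bid B = 0.12 × 132000 + 0.68 × 148000 + 0.2 × 60000 = 15840 + 100640 + 12000 = 128480

Bid B ($128,480)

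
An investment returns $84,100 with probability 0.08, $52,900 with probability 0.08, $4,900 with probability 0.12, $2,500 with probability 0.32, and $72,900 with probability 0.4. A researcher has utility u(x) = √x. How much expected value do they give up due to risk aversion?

E[u] = 0.08·√84100 + 0.08·√52900 + 0.12·√4900 + 0.32·√2500 + 0.4·√72900 = 0.08·290 + 0.08·230 + 0.12·70 + 0.32·50 + 0.4·270 = 174
CE = (174)² = 30276
Risk premium = EV − CE = 41508 − 30276 = 11232

$11,232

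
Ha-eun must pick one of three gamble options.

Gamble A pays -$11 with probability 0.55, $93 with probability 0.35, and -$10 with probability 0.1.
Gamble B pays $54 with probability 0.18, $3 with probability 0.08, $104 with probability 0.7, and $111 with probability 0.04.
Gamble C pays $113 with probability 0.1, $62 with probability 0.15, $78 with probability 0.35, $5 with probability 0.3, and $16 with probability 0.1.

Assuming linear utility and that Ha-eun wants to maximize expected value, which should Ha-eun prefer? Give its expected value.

Gamble B ($87.20)

Gamble A = 0.55 × (-11) + 0.35 × 93 + 0.1 × (-10) = -6.05 + 32.55 − 1 = 25.5
Gamble B = 0.18 × 54 + 0.08 × 3 + 0.7 × 104 + 0.04 × 111 = 9.72 + 0.24 + 72.8 + 4.44 = 87.2
Gamble C = 0.1 × 113 + 0.15 × 62 + 0.35 × 78 + 0.3 × 5 + 0.1 × 16 = 11.3 + 9.3 + 27.3 + 1.5 + 1.6 = 51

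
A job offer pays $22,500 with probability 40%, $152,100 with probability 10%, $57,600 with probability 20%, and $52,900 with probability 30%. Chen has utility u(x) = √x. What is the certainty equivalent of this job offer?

E[u] = 0.4·√22500 + 0.1·√152100 + 0.2·√57600 + 0.3·√52900 = 0.4·150 + 0.1·390 + 0.2·240 + 0.3·230 = 216
CE = (216)² = 46656

$46,656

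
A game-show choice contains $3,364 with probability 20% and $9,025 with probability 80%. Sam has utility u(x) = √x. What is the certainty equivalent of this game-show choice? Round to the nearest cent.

$7,673.76

E[u] = 0.2·√3364 + 0.8·√9025 = 0.2·58 + 0.8·95 = 87.6
CE = (87.6)² = 7673.76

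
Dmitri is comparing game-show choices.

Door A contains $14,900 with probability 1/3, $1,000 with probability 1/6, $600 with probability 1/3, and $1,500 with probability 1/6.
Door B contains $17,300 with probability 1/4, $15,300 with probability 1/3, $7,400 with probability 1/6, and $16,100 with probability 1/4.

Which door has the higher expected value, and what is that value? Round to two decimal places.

Door B ($14,683.33)

Door A = 1/3 × 14900 + 1/6 × 1000 + 1/3 × 600 + 1/6 × 1500 = 4966.6667 + 166.6667 + 200 + 250 = 5583.3333
Door B = 1/4 × 17300 + 1/3 × 15300 + 1/6 × 7400 + 1/4 × 16100 = 4325 + 5100 + 1233.3333 + 4025 = 14683.3333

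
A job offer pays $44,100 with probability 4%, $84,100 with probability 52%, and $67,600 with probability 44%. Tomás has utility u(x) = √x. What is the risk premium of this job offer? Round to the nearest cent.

$383.04

E[u] = 0.04·√44100 + 0.52·√84100 + 0.44·√67600 = 0.04·210 + 0.52·290 + 0.44·260 = 273.6
CE = (273.6)² = 74856.96
Risk premium = EV − CE = 75240 − 74856.96 = 383.04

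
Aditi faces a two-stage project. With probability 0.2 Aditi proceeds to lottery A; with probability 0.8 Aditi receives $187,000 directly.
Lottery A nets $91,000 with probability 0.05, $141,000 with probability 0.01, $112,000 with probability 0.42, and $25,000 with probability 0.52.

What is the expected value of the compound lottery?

EV(A) = 0.05 × 91000 + 0.01 × 141000 + 0.42 × 112000 + 0.52 × 25000 = 4550 + 1410 + 47040 + 13000 = 66000
Branch B: 187000 (certain)
Overall = 0.2 × 66000 + 0.8 × 187000 = 13200 + 149600 = 162800

$162,800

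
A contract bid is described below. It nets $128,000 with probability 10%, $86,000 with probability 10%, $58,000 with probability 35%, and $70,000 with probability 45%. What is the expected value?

EV = 0.1 × 128000 + 0.1 × 86000 + 0.35 × 58000 + 0.45 × 70000 = 12800 + 8600 + 20300 + 31500 = 73200

$73,200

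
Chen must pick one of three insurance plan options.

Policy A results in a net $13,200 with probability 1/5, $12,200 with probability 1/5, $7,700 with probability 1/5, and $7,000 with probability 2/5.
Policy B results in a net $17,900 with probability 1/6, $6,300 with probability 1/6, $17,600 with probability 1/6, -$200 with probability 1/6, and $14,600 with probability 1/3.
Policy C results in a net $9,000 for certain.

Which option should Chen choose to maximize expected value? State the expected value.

Policy B ($11,800)

Policy A = 1/5 × 13200 + 1/5 × 12200 + 1/5 × 7700 + 2/5 × 7000 = 2640 + 2440 + 1540 + 2800 = 9420
Policy B = 1/6 × 17900 + 1/6 × 6300 + 1/6 × 17600 + 1/6 × (-200) + 1/3 × 14600 = 2983.3333 + 1050 + 2933.3333 − 33.3333 + 4866.6667 = 11800
Policy C: 9000 (certain)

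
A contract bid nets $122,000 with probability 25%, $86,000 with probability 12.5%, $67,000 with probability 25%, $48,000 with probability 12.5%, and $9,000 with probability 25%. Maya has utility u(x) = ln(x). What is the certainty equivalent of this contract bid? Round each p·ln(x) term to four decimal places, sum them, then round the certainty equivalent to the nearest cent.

E[u] = 0.25·ln(122000) + 0.125·ln(86000) + 0.25·ln(67000) + 0.125·ln(48000) + 0.25·ln(9000) = 2.9279 + 1.4203 + 2.7781 + 1.3474 + 2.2762 = 10.7499
CE = e^10.7499 ≈ 46625.37

$46,625.37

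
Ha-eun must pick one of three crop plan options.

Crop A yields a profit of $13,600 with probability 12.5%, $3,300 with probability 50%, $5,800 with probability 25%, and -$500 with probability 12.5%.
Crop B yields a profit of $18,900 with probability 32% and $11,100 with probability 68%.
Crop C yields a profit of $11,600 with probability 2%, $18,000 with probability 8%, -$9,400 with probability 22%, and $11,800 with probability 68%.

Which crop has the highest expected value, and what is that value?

Crop B ($13,596)

Crop A = 0.125 × 13600 + 0.5 × 3300 + 0.25 × 5800 + 0.125 × (-500) = 1700 + 1650 + 1450 − 62.5 = 4737.5
Crop B = 0.32 × 18900 + 0.68 × 11100 = 6048 + 7548 = 13596
Crop C = 0.02 × 11600 + 0.08 × 18000 + 0.22 × (-9400) + 0.68 × 11800 = 232 + 1440 − 2068 + 8024 = 7628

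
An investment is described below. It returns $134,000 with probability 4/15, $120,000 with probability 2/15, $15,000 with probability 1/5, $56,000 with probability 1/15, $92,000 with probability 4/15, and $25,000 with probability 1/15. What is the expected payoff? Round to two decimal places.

EV = 4/15 × 134000 + 2/15 × 120000 + 1/5 × 15000 + 1/15 × 56000 + 4/15 × 92000 + 1/15 × 25000 = 35733.3333 + 16000 + 3000 + 3733.3333 + 24533.3333 + 1666.6667 = 84666.6667

$84,666.67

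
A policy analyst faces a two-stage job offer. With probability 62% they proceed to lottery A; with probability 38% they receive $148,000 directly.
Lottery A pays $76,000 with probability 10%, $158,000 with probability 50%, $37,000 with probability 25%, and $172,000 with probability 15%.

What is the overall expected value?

EV(A) = 0.1 × 76000 + 0.5 × 158000 + 0.25 × 37000 + 0.15 × 172000 = 7600 + 79000 + 9250 + 25800 = 121650
Branch B: 148000 (certain)
Overall = 0.62 × 121650 + 0.38 × 148000 = 75423 + 56240 = 131663

$131,663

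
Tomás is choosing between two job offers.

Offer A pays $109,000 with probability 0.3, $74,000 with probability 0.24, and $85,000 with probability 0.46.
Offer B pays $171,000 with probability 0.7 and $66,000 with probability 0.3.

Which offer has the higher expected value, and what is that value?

Offer A = 0.3 × 109000 + 0.24 × 74000 + 0.46 × 85000 = 32700 + 17760 + 39100 = 89560
Offer B = 0.7 × 171000 + 0.3 × 66000 = 119700 + 19800 = 139500

Offer B ($139,500)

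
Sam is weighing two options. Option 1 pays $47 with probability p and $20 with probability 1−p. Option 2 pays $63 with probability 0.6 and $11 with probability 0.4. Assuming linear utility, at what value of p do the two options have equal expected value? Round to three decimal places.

EV(Option 2) = 0.6 × 63 + 0.4 × 11 = 37.8 + 4.4 = 42.2
p·47 + (1−p)·20 = 42.2
27p + 20 = 42.2
p = (42.2 − 20) / 27

p = 0.822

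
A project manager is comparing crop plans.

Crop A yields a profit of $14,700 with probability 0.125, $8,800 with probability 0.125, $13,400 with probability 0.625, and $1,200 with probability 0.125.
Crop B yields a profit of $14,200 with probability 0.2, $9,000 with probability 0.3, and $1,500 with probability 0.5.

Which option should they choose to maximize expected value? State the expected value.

Crop A = 0.125 × 14700 + 0.125 × 8800 + 0.625 × 13400 + 0.125 × 1200 = 1837.5 + 1100 + 8375 + 150 = 11462.5
Crop B = 0.2 × 14200 + 0.3 × 9000 + 0.5 × 1500 = 2840 + 2700 + 750 = 6290

Crop A ($11,462.50)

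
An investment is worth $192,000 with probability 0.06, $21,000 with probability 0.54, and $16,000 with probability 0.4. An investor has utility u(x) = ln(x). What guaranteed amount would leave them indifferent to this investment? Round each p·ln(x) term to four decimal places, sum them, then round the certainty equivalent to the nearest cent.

E[u] = 0.06·ln(192000) + 0.54·ln(21000) + 0.4·ln(16000) = 0.7299 + 5.3742 + 3.8721 = 9.9762
CE = e^9.9762 ≈ 21508.43

$21,508.43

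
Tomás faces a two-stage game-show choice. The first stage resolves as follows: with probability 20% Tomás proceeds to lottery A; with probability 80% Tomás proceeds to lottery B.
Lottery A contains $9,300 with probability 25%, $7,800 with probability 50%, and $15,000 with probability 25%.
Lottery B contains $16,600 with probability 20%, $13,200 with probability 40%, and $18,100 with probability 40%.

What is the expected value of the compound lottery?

$14,667

EV(A) = 0.25 × 9300 + 0.5 × 7800 + 0.25 × 15000 = 2325 + 3900 + 3750 = 9975
EV(B) = 0.2 × 16600 + 0.4 × 13200 + 0.4 × 18100 = 3320 + 5280 + 7240 = 15840
Overall = 0.2 × 9975 + 0.8 × 15840 = 1995 + 12672 = 14667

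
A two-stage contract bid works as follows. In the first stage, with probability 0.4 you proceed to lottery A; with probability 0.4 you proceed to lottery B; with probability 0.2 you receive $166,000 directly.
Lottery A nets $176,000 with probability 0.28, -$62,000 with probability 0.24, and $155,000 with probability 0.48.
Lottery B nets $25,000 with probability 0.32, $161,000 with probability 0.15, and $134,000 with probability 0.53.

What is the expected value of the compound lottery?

EV(A) = 0.28 × 176000 + 0.24 × (-62000) + 0.48 × 155000 = 49280 − 14880 + 74400 = 108800
EV(B) = 0.32 × 25000 + 0.15 × 161000 + 0.53 × 134000 = 8000 + 24150 + 71020 = 103170
Branch C: 166000 (certain)
Overall = 0.4 × 108800 + 0.4 × 103170 + 0.2 × 166000 = 43520 + 41268 + 33200 = 117988

$117,988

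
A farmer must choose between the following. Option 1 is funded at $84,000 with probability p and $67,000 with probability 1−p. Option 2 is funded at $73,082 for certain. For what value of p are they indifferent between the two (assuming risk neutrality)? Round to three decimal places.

p·84000 + (1−p)·67000 = 73082
17000p + 67000 = 73082
p = (73082 − 67000) / 17000

p = 0.358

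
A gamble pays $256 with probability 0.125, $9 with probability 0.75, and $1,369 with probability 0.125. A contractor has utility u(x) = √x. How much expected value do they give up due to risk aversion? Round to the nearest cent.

E[u] = 0.125·√256 + 0.75·√9 + 0.125·√1369 = 0.125·16 + 0.75·3 + 0.125·37 = 8.875
CE = (8.875)² = 78.765625
Risk premium = EV − CE = 209.875 − 78.765625 = 131.109375

$131.11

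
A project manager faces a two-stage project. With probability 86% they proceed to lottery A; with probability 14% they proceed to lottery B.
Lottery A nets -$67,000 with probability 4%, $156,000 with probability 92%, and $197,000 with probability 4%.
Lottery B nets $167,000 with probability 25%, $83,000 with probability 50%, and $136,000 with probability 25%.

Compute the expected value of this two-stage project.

$144,314.20

EV(A) = 0.04 × (-67000) + 0.92 × 156000 + 0.04 × 197000 = -2680 + 143520 + 7880 = 148720
EV(B) = 0.25 × 167000 + 0.5 × 83000 + 0.25 × 136000 = 41750 + 41500 + 34000 = 117250
Overall = 0.86 × 148720 + 0.14 × 117250 = 127899.2 + 16415 = 144314.2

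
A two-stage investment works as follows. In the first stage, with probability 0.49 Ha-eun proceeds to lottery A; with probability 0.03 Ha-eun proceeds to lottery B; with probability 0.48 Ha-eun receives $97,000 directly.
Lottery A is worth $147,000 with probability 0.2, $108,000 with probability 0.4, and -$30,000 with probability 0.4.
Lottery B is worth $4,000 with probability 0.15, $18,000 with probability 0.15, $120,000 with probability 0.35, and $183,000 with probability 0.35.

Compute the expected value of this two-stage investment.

EV(A) = 0.2 × 147000 + 0.4 × 108000 + 0.4 × (-30000) = 29400 + 43200 − 12000 = 60600
EV(B) = 0.15 × 4000 + 0.15 × 18000 + 0.35 × 120000 + 0.35 × 183000 = 600 + 2700 + 42000 + 64050 = 109350
Branch C: 97000 (certain)
Overall = 0.49 × 60600 + 0.03 × 109350 + 0.48 × 97000 = 29694 + 3280.5 + 46560 = 79534.5

$79,534.50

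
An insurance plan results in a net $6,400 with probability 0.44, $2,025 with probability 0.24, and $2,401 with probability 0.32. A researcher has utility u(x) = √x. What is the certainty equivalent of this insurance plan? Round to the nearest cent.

E[u] = 0.44·√6400 + 0.24·√2025 + 0.32·√2401 = 0.44·80 + 0.24·45 + 0.32·49 = 61.68
CE = (61.68)² = 3804.4224

$3,804.42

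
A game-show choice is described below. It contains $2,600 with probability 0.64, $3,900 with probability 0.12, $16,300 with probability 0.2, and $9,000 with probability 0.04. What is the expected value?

$5,752

EV = 0.64 × 2600 + 0.12 × 3900 + 0.2 × 16300 + 0.04 × 9000 = 1664 + 468 + 3260 + 360 = 5752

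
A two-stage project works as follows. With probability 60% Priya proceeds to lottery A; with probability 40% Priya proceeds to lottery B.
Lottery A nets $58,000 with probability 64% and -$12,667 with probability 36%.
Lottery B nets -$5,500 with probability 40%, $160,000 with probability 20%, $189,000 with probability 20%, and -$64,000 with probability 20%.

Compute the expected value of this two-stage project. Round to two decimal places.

EV(A) = 0.64 × 58000 + 0.36 × (-12667) = 37120 − 4560.12 = 32559.88
EV(B) = 0.4 × (-5500) + 0.2 × 160000 + 0.2 × 189000 + 0.2 × (-64000) = -2200 + 32000 + 37800 − 12800 = 54800
Overall = 0.6 × 32559.88 + 0.4 × 54800 = 19535.928 + 21920 = 41455.928

$41,455.93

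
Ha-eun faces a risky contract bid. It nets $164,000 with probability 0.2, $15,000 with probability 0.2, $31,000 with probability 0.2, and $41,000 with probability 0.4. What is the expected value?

$58,400

EV = 0.2 × 164000 + 0.2 × 15000 + 0.2 × 31000 + 0.4 × 41000 = 32800 + 3000 + 6200 + 16400 = 58400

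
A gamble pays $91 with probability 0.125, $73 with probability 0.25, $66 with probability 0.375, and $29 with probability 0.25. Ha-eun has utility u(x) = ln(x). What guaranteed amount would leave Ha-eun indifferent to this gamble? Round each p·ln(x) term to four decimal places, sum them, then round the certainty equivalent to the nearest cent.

$57.36

E[u] = 0.125·ln(91) + 0.25·ln(73) + 0.375·ln(66) + 0.25·ln(29) = 0.5639 + 1.0726 + 1.5711 + 0.8418 = 4.0494
CE = e^4.0494 ≈ 57.36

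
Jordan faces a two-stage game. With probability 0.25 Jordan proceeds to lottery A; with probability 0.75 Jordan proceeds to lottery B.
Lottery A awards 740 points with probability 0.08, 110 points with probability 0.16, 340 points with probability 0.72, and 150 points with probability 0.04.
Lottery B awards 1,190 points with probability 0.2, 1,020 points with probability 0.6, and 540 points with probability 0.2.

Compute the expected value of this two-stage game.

800.4 points

EV(A) = 0.08 × 740 + 0.16 × 110 + 0.72 × 340 + 0.04 × 150 = 59.2 + 17.6 + 244.8 + 6 = 327.6
EV(B) = 0.2 × 1190 + 0.6 × 1020 + 0.2 × 540 = 238 + 612 + 108 = 958
Overall = 0.25 × 327.6 + 0.75 × 958 = 81.9 + 718.5 = 800.4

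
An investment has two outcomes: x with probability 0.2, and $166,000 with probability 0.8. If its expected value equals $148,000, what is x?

0.2·x + 0.8·166000 = 148000
0.2·x = 148000 − 132800 = 15200
x = 15200 / 0.2 = 76000

x = $76,000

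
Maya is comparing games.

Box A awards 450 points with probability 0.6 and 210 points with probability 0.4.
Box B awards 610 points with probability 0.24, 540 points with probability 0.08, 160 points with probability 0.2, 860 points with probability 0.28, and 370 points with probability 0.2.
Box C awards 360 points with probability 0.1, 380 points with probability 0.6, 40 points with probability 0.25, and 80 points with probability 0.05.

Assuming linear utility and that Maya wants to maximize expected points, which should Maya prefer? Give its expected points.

Box A = 0.6 × 450 + 0.4 × 210 = 270 + 84 = 354
Box B = 0.24 × 610 + 0.08 × 540 + 0.2 × 160 + 0.28 × 860 + 0.2 × 370 = 146.4 + 43.2 + 32 + 240.8 + 74 = 536.4
Box C = 0.1 × 360 + 0.6 × 380 + 0.25 × 40 + 0.05 × 80 = 36 + 228 + 10 + 4 = 278

Box B (536.4 points)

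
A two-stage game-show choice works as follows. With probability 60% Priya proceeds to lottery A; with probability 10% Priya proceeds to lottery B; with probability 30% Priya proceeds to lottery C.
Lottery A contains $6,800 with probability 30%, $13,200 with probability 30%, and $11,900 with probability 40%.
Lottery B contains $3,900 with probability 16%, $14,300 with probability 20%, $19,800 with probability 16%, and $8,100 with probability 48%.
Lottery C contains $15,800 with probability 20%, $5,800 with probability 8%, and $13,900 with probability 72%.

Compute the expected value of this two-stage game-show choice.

EV(A) = 0.3 × 6800 + 0.3 × 13200 + 0.4 × 11900 = 2040 + 3960 + 4760 = 10760
EV(B) = 0.16 × 3900 + 0.2 × 14300 + 0.16 × 19800 + 0.48 × 8100 = 624 + 2860 + 3168 + 3888 = 10540
EV(C) = 0.2 × 15800 + 0.08 × 5800 + 0.72 × 13900 = 3160 + 464 + 10008 = 13632
Overall = 0.6 × 10760 + 0.1 × 10540 + 0.3 × 13632 = 6456 + 1054 + 4089.6 = 11599.6

$11,599.60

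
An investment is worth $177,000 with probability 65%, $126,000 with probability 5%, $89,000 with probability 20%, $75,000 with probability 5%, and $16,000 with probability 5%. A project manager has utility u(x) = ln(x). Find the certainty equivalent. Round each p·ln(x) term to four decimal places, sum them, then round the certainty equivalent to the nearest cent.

E[u] = 0.65·ln(177000) + 0.05·ln(126000) + 0.2·ln(89000) + 0.05·ln(75000) + 0.05·ln(16000) = 7.8545 + 0.5872 + 2.2793 + 0.5613 + 0.4840 = 11.7663
CE = e^11.7663 ≈ 128836.57

$128,836.57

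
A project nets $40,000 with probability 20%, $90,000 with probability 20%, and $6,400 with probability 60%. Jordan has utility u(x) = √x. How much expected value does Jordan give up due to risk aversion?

$7,936

E[u] = 0.2·√40000 + 0.2·√90000 + 0.6·√6400 = 0.2·200 + 0.2·300 + 0.6·80 = 148
CE = (148)² = 21904
Risk premium = EV − CE = 29840 − 21904 = 7936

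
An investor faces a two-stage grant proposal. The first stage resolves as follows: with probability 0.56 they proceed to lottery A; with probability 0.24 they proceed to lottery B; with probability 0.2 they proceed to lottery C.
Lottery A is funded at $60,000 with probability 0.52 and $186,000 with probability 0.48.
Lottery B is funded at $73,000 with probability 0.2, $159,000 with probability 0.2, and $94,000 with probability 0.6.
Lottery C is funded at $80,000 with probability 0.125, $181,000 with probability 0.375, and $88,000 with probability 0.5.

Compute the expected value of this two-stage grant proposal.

$116,515.80

EV(A) = 0.52 × 60000 + 0.48 × 186000 = 31200 + 89280 = 120480
EV(B) = 0.2 × 73000 + 0.2 × 159000 + 0.6 × 94000 = 14600 + 31800 + 56400 = 102800
EV(C) = 0.125 × 80000 + 0.375 × 181000 + 0.5 × 88000 = 10000 + 67875 + 44000 = 121875
Overall = 0.56 × 120480 + 0.24 × 102800 + 0.2 × 121875 = 67468.8 + 24672 + 24375 = 116515.8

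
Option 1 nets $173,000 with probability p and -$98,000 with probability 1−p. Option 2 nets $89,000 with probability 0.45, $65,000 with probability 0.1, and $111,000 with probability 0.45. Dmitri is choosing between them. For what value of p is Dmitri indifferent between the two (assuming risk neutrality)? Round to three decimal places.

EV(Option 2) = 0.45 × 89000 + 0.1 × 65000 + 0.45 × 111000 = 40050 + 6500 + 49950 = 96500
p·173000 + (1−p)·(-98000) = 96500
271000p − 98000 = 96500
p = (96500 + 98000) / 271000

p = 0.718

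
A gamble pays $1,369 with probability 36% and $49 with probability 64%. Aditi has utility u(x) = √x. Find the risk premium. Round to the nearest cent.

E[u] = 0.36·√1369 + 0.64·√49 = 0.36·37 + 0.64·7 = 17.8
CE = (17.8)² = 316.84
Risk premium = EV − CE = 524.2 − 316.84 = 207.36

$207.36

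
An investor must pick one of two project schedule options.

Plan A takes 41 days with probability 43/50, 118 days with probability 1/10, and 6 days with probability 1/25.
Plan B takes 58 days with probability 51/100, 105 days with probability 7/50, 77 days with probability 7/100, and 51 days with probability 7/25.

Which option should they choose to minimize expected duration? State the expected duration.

Plan A = 43/50 × 41 + 1/10 × 118 + 1/25 × 6 = 35.26 + 11.8 + 0.24 = 47.3
Plan B = 51/100 × 58 + 7/50 × 105 + 7/100 × 77 + 7/25 × 51 = 29.58 + 14.7 + 5.39 + 14.28 = 63.95

Plan A (47.3 days)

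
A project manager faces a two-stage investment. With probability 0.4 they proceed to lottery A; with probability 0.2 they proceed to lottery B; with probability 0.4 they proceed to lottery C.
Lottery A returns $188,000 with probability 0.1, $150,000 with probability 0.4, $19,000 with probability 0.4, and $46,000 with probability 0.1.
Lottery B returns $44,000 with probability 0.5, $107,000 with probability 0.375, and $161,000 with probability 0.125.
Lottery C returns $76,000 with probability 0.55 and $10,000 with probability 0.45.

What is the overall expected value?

EV(A) = 0.1 × 188000 + 0.4 × 150000 + 0.4 × 19000 + 0.1 × 46000 = 18800 + 60000 + 7600 + 4600 = 91000
EV(B) = 0.5 × 44000 + 0.375 × 107000 + 0.125 × 161000 = 22000 + 40125 + 20125 = 82250
EV(C) = 0.55 × 76000 + 0.45 × 10000 = 41800 + 4500 = 46300
Overall = 0.4 × 91000 + 0.2 × 82250 + 0.4 × 46300 = 36400 + 16450 + 18520 = 71370

$71,370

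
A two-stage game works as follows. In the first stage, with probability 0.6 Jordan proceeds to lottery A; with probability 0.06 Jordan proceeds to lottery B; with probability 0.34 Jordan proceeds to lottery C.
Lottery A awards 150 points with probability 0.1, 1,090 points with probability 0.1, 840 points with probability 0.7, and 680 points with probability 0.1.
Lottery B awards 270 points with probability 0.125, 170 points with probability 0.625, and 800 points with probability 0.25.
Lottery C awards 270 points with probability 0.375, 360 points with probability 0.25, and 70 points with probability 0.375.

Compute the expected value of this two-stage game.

EV(A) = 0.1 × 150 + 0.1 × 1090 + 0.7 × 840 + 0.1 × 680 = 15 + 109 + 588 + 68 = 780
EV(B) = 0.125 × 270 + 0.625 × 170 + 0.25 × 800 = 33.75 + 106.25 + 200 = 340
EV(C) = 0.375 × 270 + 0.25 × 360 + 0.375 × 70 = 101.25 + 90 + 26.25 = 217.5
Overall = 0.6 × 780 + 0.06 × 340 + 0.34 × 217.5 = 468 + 20.4 + 73.95 = 562.35

562.35 points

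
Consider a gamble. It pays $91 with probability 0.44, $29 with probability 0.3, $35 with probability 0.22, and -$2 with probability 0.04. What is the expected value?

EV = 0.44 × 91 + 0.3 × 29 + 0.22 × 35 + 0.04 × (-2) = 40.04 + 8.7 + 7.7 − 0.08 = 56.36

$56.36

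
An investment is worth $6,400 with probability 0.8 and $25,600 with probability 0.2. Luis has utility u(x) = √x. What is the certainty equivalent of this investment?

E[u] = 0.8·√6400 + 0.2·√25600 = 0.8·80 + 0.2·160 = 96
CE = (96)² = 9216

$9,216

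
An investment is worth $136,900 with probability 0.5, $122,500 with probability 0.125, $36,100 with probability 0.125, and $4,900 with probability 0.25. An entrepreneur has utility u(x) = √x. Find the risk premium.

$16,600

E[u] = 0.5·√136900 + 0.125·√122500 + 0.125·√36100 + 0.25·√4900 = 0.5·370 + 0.125·350 + 0.125·190 + 0.25·70 = 270
CE = (270)² = 72900
Risk premium = EV − CE = 89500 − 72900 = 16600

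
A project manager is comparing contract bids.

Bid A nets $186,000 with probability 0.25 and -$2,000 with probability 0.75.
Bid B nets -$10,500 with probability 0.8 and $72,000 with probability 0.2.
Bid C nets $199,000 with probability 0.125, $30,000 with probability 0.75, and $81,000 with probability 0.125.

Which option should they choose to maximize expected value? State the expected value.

Bid A = 0.25 × 186000 + 0.75 × (-2000) = 46500 − 1500 = 45000
Bid B = 0.8 × (-10500) + 0.2 × 72000 = -8400 + 14400 = 6000
Bid C = 0.125 × 199000 + 0.75 × 30000 + 0.125 × 81000 = 24875 + 22500 + 10125 = 57500

Bid C ($57,500)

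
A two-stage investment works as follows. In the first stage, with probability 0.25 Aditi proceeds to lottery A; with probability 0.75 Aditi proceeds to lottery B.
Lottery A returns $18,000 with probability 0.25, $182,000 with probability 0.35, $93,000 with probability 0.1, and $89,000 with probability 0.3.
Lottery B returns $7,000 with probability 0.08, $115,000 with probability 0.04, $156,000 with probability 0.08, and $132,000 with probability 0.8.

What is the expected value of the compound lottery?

$118,480

EV(A) = 0.25 × 18000 + 0.35 × 182000 + 0.1 × 93000 + 0.3 × 89000 = 4500 + 63700 + 9300 + 26700 = 104200
EV(B) = 0.08 × 7000 + 0.04 × 115000 + 0.08 × 156000 + 0.8 × 132000 = 560 + 4600 + 12480 + 105600 = 123240
Overall = 0.25 × 104200 + 0.75 × 123240 = 26050 + 92430 = 118480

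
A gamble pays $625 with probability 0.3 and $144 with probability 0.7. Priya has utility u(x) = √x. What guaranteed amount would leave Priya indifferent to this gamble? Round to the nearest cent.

$252.81

E[u] = 0.3·√625 + 0.7·√144 = 0.3·25 + 0.7·12 = 15.9
CE = (15.9)² = 252.81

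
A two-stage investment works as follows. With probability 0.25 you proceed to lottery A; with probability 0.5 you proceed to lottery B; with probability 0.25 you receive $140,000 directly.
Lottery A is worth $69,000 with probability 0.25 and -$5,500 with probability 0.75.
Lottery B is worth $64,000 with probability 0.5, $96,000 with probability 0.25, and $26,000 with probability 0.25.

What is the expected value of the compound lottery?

$69,531.25

EV(A) = 0.25 × 69000 + 0.75 × (-5500) = 17250 − 4125 = 13125
EV(B) = 0.5 × 64000 + 0.25 × 96000 + 0.25 × 26000 = 32000 + 24000 + 6500 = 62500
Branch C: 140000 (certain)
Overall = 0.25 × 13125 + 0.5 × 62500 + 0.25 × 140000 = 3281.25 + 31250 + 35000 = 69531.25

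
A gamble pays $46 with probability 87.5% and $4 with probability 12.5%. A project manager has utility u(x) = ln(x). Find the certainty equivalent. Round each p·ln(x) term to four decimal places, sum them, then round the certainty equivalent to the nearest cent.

$33.90

E[u] = 0.875·ln(46) + 0.125·ln(4) = 3.3501 + 0.1733 = 3.5234
CE = e^3.5234 ≈ 33.90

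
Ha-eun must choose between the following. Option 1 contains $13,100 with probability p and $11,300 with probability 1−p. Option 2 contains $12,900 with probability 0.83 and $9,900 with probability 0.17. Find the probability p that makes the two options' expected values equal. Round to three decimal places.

p = 0.606

EV(Option 2) = 0.83 × 12900 + 0.17 × 9900 = 10707 + 1683 = 12390
p·13100 + (1−p)·11300 = 12390
1800p + 11300 = 12390
p = (12390 − 11300) / 1800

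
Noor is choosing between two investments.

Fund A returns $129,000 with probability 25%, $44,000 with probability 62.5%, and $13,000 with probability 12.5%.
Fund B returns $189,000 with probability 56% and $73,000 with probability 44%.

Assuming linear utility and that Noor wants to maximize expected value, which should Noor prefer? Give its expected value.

Fund B ($137,960)

Fund A = 0.25 × 129000 + 0.625 × 44000 + 0.125 × 13000 = 32250 + 27500 + 1625 = 61375
Fund B = 0.56 × 189000 + 0.44 × 73000 = 105840 + 32120 = 137960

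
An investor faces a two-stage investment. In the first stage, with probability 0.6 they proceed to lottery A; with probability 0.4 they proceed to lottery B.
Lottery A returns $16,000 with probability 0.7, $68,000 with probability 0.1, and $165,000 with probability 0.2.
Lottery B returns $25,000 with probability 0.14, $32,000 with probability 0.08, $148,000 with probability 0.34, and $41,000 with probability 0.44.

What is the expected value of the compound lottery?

EV(A) = 0.7 × 16000 + 0.1 × 68000 + 0.2 × 165000 = 11200 + 6800 + 33000 = 51000
EV(B) = 0.14 × 25000 + 0.08 × 32000 + 0.34 × 148000 + 0.44 × 41000 = 3500 + 2560 + 50320 + 18040 = 74420
Overall = 0.6 × 51000 + 0.4 × 74420 = 30600 + 29768 = 60368

$60,368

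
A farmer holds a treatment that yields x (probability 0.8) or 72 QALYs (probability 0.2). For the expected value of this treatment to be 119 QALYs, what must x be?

x = 130.75 QALYs

0.8·x + 0.2·72 = 119
0.8·x = 119 − 14.4 = 104.6
x = 104.6 / 0.8 = 130.75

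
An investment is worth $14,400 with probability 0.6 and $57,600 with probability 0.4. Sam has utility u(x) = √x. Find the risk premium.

$3,456

E[u] = 0.6·√14400 + 0.4·√57600 = 0.6·120 + 0.4·240 = 168
CE = (168)² = 28224
Risk premium = EV − CE = 31680 − 28224 = 3456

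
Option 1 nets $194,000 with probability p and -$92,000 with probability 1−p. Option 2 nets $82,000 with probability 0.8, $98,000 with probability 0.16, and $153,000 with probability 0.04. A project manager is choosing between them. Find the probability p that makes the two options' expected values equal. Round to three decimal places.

EV(Option 2) = 0.8 × 82000 + 0.16 × 98000 + 0.04 × 153000 = 65600 + 15680 + 6120 = 87400
p·194000 + (1−p)·(-92000) = 87400
286000p − 92000 = 87400
p = (87400 + 92000) / 286000

p = 0.627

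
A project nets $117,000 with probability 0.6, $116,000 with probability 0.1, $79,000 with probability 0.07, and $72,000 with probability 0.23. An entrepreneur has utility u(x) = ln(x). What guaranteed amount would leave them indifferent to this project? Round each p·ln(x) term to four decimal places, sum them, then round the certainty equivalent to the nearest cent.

$101,711.94

E[u] = 0.6·ln(117000) + 0.1·ln(116000) + 0.07·ln(79000) + 0.23·ln(72000) = 7.0020 + 1.1661 + 0.7894 + 2.5724 = 11.5299
CE = e^11.5299 ≈ 101711.94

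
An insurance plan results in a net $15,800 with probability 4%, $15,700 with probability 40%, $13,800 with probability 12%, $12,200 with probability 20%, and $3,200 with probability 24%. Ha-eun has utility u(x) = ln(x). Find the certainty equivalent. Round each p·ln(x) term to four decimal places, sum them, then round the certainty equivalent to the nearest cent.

$10,036.66

E[u] = 0.04·ln(15800) + 0.4·ln(15700) + 0.12·ln(13800) + 0.2·ln(12200) + 0.24·ln(3200) = 0.3867 + 3.8646 + 1.1439 + 1.8818 + 1.9370 = 9.2140
CE = e^9.2140 ≈ 10036.66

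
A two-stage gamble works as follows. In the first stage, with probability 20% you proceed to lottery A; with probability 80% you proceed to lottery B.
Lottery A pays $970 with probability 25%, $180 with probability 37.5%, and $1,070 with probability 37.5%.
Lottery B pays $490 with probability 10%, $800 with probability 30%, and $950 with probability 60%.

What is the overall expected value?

EV(A) = 0.25 × 970 + 0.375 × 180 + 0.375 × 1070 = 242.5 + 67.5 + 401.25 = 711.25
EV(B) = 0.1 × 490 + 0.3 × 800 + 0.6 × 950 = 49 + 240 + 570 = 859
Overall = 0.2 × 711.25 + 0.8 × 859 = 142.25 + 687.2 = 829.45

$829.45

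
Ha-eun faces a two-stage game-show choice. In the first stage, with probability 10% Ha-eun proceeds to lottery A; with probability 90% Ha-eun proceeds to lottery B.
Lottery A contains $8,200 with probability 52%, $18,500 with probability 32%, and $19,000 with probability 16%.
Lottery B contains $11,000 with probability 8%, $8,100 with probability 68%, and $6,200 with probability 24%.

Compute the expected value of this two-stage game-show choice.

$8,410.80

EV(A) = 0.52 × 8200 + 0.32 × 18500 + 0.16 × 19000 = 4264 + 5920 + 3040 = 13224
EV(B) = 0.08 × 11000 + 0.68 × 8100 + 0.24 × 6200 = 880 + 5508 + 1488 = 7876
Overall = 0.1 × 13224 + 0.9 × 7876 = 1322.4 + 7088.4 = 8410.8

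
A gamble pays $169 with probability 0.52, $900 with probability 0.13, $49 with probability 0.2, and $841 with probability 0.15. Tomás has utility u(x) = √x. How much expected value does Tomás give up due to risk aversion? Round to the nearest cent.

E[u] = 0.52·√169 + 0.13·√900 + 0.2·√49 + 0.15·√841 = 0.52·13 + 0.13·30 + 0.2·7 + 0.15·29 = 16.41
CE = (16.41)² = 269.2881
Risk premium = EV − CE = 340.83 − 269.2881 = 71.5419

$71.54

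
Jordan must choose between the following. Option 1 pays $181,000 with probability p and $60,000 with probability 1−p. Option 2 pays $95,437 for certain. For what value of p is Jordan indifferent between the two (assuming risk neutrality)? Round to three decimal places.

p·181000 + (1−p)·60000 = 95437
121000p + 60000 = 95437
p = (95437 − 60000) / 121000

p = 0.293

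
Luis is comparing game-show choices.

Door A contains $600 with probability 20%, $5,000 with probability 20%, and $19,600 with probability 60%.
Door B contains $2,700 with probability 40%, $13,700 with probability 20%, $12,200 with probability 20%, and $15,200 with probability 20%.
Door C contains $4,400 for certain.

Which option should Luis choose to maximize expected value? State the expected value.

Door A = 0.2 × 600 + 0.2 × 5000 + 0.6 × 19600 = 120 + 1000 + 11760 = 12880
Door B = 0.4 × 2700 + 0.2 × 13700 + 0.2 × 12200 + 0.2 × 15200 = 1080 + 2740 + 2440 + 3040 = 9300
Door C: 4400 (certain)

Door A ($12,880)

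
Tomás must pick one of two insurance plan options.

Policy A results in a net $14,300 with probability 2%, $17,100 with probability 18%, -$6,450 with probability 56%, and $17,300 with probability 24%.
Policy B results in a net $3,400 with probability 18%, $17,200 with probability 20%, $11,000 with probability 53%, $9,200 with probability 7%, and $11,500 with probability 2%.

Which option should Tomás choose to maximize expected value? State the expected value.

Policy B ($10,756)

Policy A = 0.02 × 14300 + 0.18 × 17100 + 0.56 × (-6450) + 0.24 × 17300 = 286 + 3078 − 3612 + 4152 = 3904
Policy B = 0.18 × 3400 + 0.2 × 17200 + 0.53 × 11000 + 0.07 × 9200 + 0.02 × 11500 = 612 + 3440 + 5830 + 644 + 230 = 10756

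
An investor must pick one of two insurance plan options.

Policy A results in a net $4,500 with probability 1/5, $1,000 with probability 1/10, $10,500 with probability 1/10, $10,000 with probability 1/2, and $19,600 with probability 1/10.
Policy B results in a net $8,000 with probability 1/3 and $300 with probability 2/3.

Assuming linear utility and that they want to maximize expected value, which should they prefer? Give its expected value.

Policy A ($9,010)

Policy A = 1/5 × 4500 + 1/10 × 1000 + 1/10 × 10500 + 1/2 × 10000 + 1/10 × 19600 = 900 + 100 + 1050 + 5000 + 1960 = 9010
Policy B = 1/3 × 8000 + 2/3 × 300 = 2666.6667 + 200 = 2866.6667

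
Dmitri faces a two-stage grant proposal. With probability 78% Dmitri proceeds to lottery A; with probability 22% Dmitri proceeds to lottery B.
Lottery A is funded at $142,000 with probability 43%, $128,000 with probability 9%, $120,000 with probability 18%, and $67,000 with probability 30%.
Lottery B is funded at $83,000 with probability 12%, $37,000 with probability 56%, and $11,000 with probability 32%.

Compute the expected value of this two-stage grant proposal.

EV(A) = 0.43 × 142000 + 0.09 × 128000 + 0.18 × 120000 + 0.3 × 67000 = 61060 + 11520 + 21600 + 20100 = 114280
EV(B) = 0.12 × 83000 + 0.56 × 37000 + 0.32 × 11000 = 9960 + 20720 + 3520 = 34200
Overall = 0.78 × 114280 + 0.22 × 34200 = 89138.4 + 7524 = 96662.4

$96,662.40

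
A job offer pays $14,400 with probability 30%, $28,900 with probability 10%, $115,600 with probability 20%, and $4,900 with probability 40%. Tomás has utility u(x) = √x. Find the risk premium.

$10,089

E[u] = 0.3·√14400 + 0.1·√28900 + 0.2·√115600 + 0.4·√4900 = 0.3·120 + 0.1·170 + 0.2·340 + 0.4·70 = 149
CE = (149)² = 22201
Risk premium = EV − CE = 32290 − 22201 = 10089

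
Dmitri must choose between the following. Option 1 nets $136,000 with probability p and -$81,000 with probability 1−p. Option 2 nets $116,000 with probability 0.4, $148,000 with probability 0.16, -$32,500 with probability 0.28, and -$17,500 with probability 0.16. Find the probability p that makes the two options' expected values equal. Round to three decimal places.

p = 0.641

EV(Option 2) = 0.4 × 116000 + 0.16 × 148000 + 0.28 × (-32500) + 0.16 × (-17500) = 46400 + 23680 − 9100 − 2800 = 58180
p·136000 + (1−p)·(-81000) = 58180
217000p − 81000 = 58180
p = (58180 + 81000) / 217000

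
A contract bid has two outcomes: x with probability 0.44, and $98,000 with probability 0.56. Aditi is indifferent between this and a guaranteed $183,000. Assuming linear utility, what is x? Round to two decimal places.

x = $291,181.82

0.44·x + 0.56·98000 = 183000
0.44·x = 183000 − 54880 = 128120
x = 128120 / 0.44 = 291181.8182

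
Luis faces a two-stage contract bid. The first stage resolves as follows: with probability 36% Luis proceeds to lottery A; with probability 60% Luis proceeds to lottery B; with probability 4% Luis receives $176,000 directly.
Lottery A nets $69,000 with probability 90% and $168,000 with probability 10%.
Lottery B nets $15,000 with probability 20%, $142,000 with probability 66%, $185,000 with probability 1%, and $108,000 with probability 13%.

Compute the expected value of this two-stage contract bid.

$103,010

EV(A) = 0.9 × 69000 + 0.1 × 168000 = 62100 + 16800 = 78900
EV(B) = 0.2 × 15000 + 0.66 × 142000 + 0.01 × 185000 + 0.13 × 108000 = 3000 + 93720 + 1850 + 14040 = 112610
Branch C: 176000 (certain)
Overall = 0.36 × 78900 + 0.6 × 112610 + 0.04 × 176000 = 28404 + 67566 + 7040 = 103010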